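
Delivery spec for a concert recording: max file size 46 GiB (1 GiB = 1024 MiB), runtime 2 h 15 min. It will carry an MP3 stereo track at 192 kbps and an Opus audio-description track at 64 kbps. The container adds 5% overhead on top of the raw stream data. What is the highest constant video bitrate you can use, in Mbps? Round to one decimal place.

Budget: 46 GiB = 395137.0 Mb.
Stream payload after overhead: 395137.0 / 1.05 = 376320.9 Mb.
2 h 15 min = 135 min = 8100 s
Total bitrate budget: 376320.9 Mb / 8100 s = 46.459 Mbps.
Audio total: 192 + 64 = 256 kbps = 0.256 Mbps.
Video: 46.459 − 0.256 = 46.203 Mbps.

46.2 Mbps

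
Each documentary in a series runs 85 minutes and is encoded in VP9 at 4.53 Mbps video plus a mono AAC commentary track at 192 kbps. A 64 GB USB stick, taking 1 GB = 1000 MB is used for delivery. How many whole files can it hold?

21

85 min = 5100 s
Audio: 192 kbps = 0.192 Mbps.
Total bitrate: 4.722 Mbps.
Per item: 4.722 Mbps × 5100 s = 24,082 Mb = 3,010 MB.
Capacity: 64 GB = 512,000 Mb; 21.26 items → 21 complete.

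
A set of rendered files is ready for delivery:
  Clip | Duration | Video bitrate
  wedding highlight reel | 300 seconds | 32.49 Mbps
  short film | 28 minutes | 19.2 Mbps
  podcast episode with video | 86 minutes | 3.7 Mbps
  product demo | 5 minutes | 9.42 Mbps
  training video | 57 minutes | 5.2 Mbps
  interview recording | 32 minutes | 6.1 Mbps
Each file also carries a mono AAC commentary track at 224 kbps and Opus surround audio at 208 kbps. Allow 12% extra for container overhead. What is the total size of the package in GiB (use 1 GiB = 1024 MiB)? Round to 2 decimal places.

12.90 GiB

Audio total: 224 + 208 = 432 kbps = 0.432 Mbps.
wedding highlight reel: 32.922 Mbps × 300 s × 1.12 = 11061.8 Mb
short film: 19.632 Mbps × 1680 s × 1.12 = 36939.6 Mb
podcast episode with video: 4.132 Mbps × 5160 s × 1.12 = 23879.7 Mb
product demo: 9.852 Mbps × 300 s × 1.12 = 3310.3 Mb
training video: 5.632 Mbps × 3420 s × 1.12 = 21572.8 Mb
interview recording: 6.532 Mbps × 1920 s × 1.12 = 14046.4 Mb
Total: 110810.5 Mb = 13851.3 MB.
= 12.90 GiB.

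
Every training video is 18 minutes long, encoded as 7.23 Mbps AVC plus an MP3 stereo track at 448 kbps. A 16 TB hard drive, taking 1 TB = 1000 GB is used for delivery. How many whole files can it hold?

18 min = 1080 s
Audio: 448 kbps = 0.448 Mbps.
Total bitrate: 7.678 Mbps.
Per item: 7.678 Mbps × 1080 s = 8,292 Mb = 1,037 MB.
Capacity: 16 TB = 128,000,000 Mb; 15436.12 items → 15436 complete.

15436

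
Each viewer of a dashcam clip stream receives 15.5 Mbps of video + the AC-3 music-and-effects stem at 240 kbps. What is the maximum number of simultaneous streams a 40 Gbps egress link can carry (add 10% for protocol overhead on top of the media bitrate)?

2310

Audio: 240 kbps = 0.240 Mbps.
Per-viewer media rate: 15.740 Mbps.
On the wire with 10% overhead: 17.314 Mbps.
40 Gbps = 40,000 Mbps; 40,000 / 17.314 = 2310.27 → 2310 viewers.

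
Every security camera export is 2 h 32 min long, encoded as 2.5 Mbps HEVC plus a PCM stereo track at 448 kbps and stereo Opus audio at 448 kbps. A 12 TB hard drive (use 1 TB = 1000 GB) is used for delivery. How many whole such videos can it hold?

3099

2 h 32 min = 152 min = 9120 s
Audio total: 448 + 448 = 896 kbps = 0.896 Mbps.
Total bitrate: 3.396 Mbps.
Per item: 3.396 Mbps × 9120 s = 30,972 Mb = 3,871 MB.
Capacity: 12 TB = 96,000,000 Mb; 3099.62 items → 3099 complete.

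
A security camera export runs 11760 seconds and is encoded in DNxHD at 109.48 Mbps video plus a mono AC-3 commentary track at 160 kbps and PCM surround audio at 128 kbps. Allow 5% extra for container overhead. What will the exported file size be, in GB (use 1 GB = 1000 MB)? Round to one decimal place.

Audio total: 160 + 128 = 288 kbps = 0.288 Mbps.
Total bitrate: 109.48 + 0.288 = 109.768 Mbps.
Stream data: 109.768 Mbps × 11760 s = 1290871.7 Mb.
With 5% container overhead: ×1.05.
1,355,415 Mb ÷ 8 = 169,427 MB → 169.4 GB.

169.4 GB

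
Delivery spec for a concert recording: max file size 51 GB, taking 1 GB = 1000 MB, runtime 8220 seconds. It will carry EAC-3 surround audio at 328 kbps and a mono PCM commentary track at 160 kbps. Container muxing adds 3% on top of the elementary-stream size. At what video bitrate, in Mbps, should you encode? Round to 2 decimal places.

Budget: 51 GB = 408000.0 Mb.
Stream payload after overhead: 408000.0 / 1.03 = 396116.5 Mb.
Total bitrate budget: 396116.5 Mb / 8220 s = 48.189 Mbps.
Audio total: 328 + 160 = 488 kbps = 0.488 Mbps.
Video: 48.189 − 0.488 = 47.701 Mbps.

47.70 Mbps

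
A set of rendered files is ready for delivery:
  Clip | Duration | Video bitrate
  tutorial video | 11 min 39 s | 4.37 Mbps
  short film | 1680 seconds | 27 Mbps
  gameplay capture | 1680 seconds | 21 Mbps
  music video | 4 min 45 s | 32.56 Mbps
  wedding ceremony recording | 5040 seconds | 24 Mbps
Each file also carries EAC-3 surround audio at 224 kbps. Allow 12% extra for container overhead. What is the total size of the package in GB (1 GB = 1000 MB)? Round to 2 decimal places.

30.25 GB

Audio: 224 kbps = 0.224 Mbps.
tutorial video: 4.594 Mbps × 699 s × 1.12 = 3596.6 Mb
short film: 27.224 Mbps × 1680 s × 1.12 = 51224.7 Mb
gameplay capture: 21.224 Mbps × 1680 s × 1.12 = 39935.1 Mb
music video: 32.784 Mbps × 285 s × 1.12 = 10464.7 Mb
wedding ceremony recording: 24.224 Mbps × 5040 s × 1.12 = 136739.6 Mb
Total: 241960.6 Mb = 30245.1 MB.
= 30.25 GB.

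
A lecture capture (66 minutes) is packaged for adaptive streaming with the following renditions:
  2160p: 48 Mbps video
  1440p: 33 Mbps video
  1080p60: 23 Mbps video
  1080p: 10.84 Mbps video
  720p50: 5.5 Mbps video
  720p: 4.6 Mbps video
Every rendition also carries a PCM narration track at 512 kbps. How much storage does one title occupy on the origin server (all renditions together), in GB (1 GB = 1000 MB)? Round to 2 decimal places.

63.37 GB

66 min = 3960 s
Audio: 512 kbps = 0.512 Mbps.
Sum of rendition bitrates: (48+0.512) + (33+0.512) + (23+0.512) + (10.84+0.512) + (5.5+0.512) + (4.6+0.512) = 128.012 Mbps.
× 3960 s = 506,928 Mb = 63,366 MB = 63.37 GB.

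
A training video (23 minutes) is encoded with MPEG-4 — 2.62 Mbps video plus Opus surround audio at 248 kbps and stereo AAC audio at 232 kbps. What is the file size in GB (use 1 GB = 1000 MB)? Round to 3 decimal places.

23 min = 1380 s
Audio total: 248 + 232 = 480 kbps = 0.480 Mbps.
Total bitrate: 2.62 + 0.480 = 3.100 Mbps.
Stream data: 3.100 Mbps × 1380 s = 4278.0 Mb.
4,278 Mb ÷ 8 = 534.8 MB → 0.5347 GB.

0.535 GB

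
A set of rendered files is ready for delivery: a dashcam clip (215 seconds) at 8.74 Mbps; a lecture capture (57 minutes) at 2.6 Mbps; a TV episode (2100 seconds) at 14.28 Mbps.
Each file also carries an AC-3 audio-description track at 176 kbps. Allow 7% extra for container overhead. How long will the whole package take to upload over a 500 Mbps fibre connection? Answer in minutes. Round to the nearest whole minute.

Audio: 176 kbps = 0.176 Mbps.
dashcam clip: 8.916 Mbps × 215 s × 1.07 = 2051.1 Mb
lecture capture: 2.776 Mbps × 3420 s × 1.07 = 10158.5 Mb
TV episode: 14.456 Mbps × 2100 s × 1.07 = 32482.6 Mb
Total: 44692.3 Mb = 5586.5 MB.
At 500 Mbps: 44692.3 / 500 = 89 s ≈ 1.49 minutes.

1 minutes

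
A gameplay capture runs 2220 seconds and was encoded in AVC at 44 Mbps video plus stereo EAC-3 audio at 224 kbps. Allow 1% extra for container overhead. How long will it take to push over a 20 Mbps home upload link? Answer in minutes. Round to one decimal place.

Audio: 224 kbps = 0.224 Mbps.
Total bitrate: 44.224 Mbps.
File: 44.224 Mbps × 2220 s = 98177.3 Mb.
With 1% container overhead: ×1.01. → 99159.1 Mb.
At 20 Mbps: 99159.1 / 20 = 4958.0 s ≈ 82.6 minutes.

82.6 minutes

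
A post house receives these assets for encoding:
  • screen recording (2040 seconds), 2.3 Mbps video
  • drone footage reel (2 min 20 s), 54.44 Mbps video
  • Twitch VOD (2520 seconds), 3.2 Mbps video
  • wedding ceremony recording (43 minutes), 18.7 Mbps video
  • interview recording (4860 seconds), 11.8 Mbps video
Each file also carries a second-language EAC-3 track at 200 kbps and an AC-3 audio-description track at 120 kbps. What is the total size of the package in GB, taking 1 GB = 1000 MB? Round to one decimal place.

Audio total: 200 + 120 = 320 kbps = 0.320 Mbps.
screen recording: 2.620 Mbps × 2040 s = 5344.8 Mb
drone footage reel: 54.760 Mbps × 140 s = 7666.4 Mb
Twitch VOD: 3.520 Mbps × 2520 s = 8870.4 Mb
wedding ceremony recording: 19.020 Mbps × 2580 s = 49071.6 Mb
interview recording: 12.120 Mbps × 4860 s = 58903.2 Mb
Total: 129856.4 Mb = 16232.0 MB.
= 16.23 GB.

16.2 GB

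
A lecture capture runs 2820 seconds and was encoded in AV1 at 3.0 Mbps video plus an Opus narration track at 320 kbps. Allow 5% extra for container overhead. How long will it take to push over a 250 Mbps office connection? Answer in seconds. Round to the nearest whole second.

39 seconds

Audio: 320 kbps = 0.320 Mbps.
Total bitrate: 3.320 Mbps.
File: 3.320 Mbps × 2820 s = 9362.4 Mb.
With 5% container overhead: ×1.05. → 9830.5 Mb.
At 250 Mbps: 9830.5 / 250 = 39.3 s ≈ 39.3 seconds.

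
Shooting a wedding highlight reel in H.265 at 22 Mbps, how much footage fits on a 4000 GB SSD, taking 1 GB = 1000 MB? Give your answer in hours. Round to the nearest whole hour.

404 hours

Capacity: 4000 GB = 32,000,000 Mb.
Recording time: 32,000,000 / 22.000 = 1,454,545 s ≈ 404 hours.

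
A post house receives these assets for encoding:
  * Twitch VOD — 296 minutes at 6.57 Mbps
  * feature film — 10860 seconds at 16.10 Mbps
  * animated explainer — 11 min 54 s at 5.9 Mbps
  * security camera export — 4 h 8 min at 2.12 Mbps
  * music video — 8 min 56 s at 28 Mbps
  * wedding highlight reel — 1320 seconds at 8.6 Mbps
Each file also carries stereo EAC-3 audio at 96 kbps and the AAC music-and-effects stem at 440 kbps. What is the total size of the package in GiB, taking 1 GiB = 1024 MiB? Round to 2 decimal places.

Audio total: 96 + 440 = 536 kbps = 0.536 Mbps.
Twitch VOD: 7.106 Mbps × 17760 s = 126202.6 Mb
feature film: 16.636 Mbps × 10860 s = 180667.0 Mb
animated explainer: 6.436 Mbps × 714 s = 4595.3 Mb
security camera export: 2.656 Mbps × 14880 s = 39521.3 Mb
music video: 28.536 Mbps × 536 s = 15295.3 Mb
wedding highlight reel: 9.136 Mbps × 1320 s = 12059.5 Mb
Total: 378340.9 Mb = 47292.6 MB.
= 44.04 GiB.

44.04 GiB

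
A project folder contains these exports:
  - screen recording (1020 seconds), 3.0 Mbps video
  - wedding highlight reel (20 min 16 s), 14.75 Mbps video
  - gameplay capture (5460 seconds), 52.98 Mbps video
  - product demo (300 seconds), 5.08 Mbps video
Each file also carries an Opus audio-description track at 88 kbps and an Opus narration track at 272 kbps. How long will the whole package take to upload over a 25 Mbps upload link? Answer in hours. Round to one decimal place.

Audio total: 88 + 272 = 360 kbps = 0.360 Mbps.
screen recording: 3.360 Mbps × 1020 s = 3427.2 Mb
wedding highlight reel: 15.110 Mbps × 1216 s = 18373.8 Mb
gameplay capture: 53.340 Mbps × 5460 s = 291236.4 Mb
product demo: 5.440 Mbps × 300 s = 1632.0 Mb
Total: 314669.4 Mb = 39333.7 MB.
At 25 Mbps: 314669.4 / 25 = 12587 s ≈ 3.5 hours.

3.5 hours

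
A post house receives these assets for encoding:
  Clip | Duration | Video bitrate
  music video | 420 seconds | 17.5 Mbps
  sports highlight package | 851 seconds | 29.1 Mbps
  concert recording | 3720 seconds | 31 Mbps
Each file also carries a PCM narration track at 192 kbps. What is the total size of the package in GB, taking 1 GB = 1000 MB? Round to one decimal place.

18.5 GB

Audio: 192 kbps = 0.192 Mbps.
music video: 17.692 Mbps × 420 s = 7430.6 Mb
sports highlight package: 29.292 Mbps × 851 s = 24927.5 Mb
concert recording: 31.192 Mbps × 3720 s = 116034.2 Mb
Total: 148392.4 Mb = 18549.0 MB.
= 18.55 GB.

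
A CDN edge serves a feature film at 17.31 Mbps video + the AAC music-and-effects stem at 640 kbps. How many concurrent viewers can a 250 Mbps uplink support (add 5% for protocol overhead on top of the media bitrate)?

13

Audio: 640 kbps = 0.640 Mbps.
Per-viewer media rate: 17.950 Mbps.
On the wire with 5% overhead: 18.848 Mbps.
250 Mbps = 250.0 Mbps; 250.0 / 18.848 = 13.26 → 13 viewers.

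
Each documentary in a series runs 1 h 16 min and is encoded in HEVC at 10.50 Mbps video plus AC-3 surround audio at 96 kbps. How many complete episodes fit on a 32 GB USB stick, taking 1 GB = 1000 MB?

1 h 16 min = 76 min = 4560 s
Audio: 96 kbps = 0.096 Mbps.
Total bitrate: 10.596 Mbps.
Per item: 10.596 Mbps × 4560 s = 48,318 Mb = 6,040 MB.
Capacity: 32 GB = 256,000 Mb; 5.30 items → 5 complete.

5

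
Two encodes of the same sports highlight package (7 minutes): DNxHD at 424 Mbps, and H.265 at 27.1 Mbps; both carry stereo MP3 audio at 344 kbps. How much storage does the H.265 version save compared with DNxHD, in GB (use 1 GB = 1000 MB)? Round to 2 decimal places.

7 min = 420 s
Audio: 344 kbps = 0.344 Mbps.
DNxHD: 424.344 Mbps × 420 s = 178224.5 Mb = 22.278 GB.
H.265: 27.444 Mbps × 420 s = 11526.5 Mb = 1.441 GB.
Saving: 22.278 − 1.441 = 20.837 GB.

20.84 GB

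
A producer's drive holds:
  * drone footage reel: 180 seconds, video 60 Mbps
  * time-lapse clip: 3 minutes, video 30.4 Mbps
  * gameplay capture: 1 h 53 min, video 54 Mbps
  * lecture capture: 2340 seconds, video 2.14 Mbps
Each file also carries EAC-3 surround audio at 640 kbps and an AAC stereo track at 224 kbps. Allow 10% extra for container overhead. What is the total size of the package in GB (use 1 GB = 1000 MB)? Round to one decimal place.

Audio total: 640 + 224 = 864 kbps = 0.864 Mbps.
drone footage reel: 60.864 Mbps × 180 s × 1.10 = 12051.1 Mb
time-lapse clip: 31.264 Mbps × 180 s × 1.10 = 6190.3 Mb
gameplay capture: 54.864 Mbps × 6780 s × 1.10 = 409175.7 Mb
lecture capture: 3.004 Mbps × 2340 s × 1.10 = 7732.3 Mb
Total: 435149.4 Mb = 54393.7 MB.
= 54.39 GB.

54.4 GB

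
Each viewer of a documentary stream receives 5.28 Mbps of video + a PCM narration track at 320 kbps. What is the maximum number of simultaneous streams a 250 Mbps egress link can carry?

44

Audio: 320 kbps = 0.320 Mbps.
Per-viewer media rate: 5.600 Mbps.
250 Mbps = 250.0 Mbps; 250.0 / 5.600 = 44.64 → 44 viewers.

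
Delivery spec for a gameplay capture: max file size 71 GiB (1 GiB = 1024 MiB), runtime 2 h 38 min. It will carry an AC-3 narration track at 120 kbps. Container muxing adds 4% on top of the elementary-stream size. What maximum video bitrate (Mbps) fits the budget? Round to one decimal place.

61.7 Mbps

Budget: 71 GiB = 609885.4 Mb.
Stream payload after overhead: 609885.4 / 1.04 = 586428.2 Mb.
2 h 38 min = 158 min = 9480 s
Total bitrate budget: 586428.2 Mb / 9480 s = 61.860 Mbps.
Audio: 120 kbps = 0.120 Mbps.
Video: 61.860 − 0.120 = 61.740 Mbps.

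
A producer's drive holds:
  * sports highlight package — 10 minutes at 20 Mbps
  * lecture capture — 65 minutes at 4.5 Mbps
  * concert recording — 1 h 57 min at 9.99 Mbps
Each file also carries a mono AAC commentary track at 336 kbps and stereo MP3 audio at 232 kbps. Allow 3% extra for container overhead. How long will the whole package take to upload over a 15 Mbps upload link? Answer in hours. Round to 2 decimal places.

2.03 hours

Audio total: 336 + 232 = 568 kbps = 0.568 Mbps.
sports highlight package: 20.568 Mbps × 600 s × 1.03 = 12711.0 Mb
lecture capture: 5.068 Mbps × 3900 s × 1.03 = 20358.2 Mb
concert recording: 10.558 Mbps × 7020 s × 1.03 = 76340.7 Mb
Total: 109409.9 Mb = 13676.2 MB.
At 15 Mbps: 109409.9 / 15 = 7294 s ≈ 2.03 hours.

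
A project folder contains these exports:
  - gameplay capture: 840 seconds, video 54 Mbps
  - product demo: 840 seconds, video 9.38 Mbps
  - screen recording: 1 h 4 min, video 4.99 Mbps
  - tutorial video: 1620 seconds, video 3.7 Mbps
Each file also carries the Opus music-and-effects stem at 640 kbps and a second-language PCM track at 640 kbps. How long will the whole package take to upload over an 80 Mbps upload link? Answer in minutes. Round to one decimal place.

18.2 minutes

Audio total: 640 + 640 = 1280 kbps = 1.280 Mbps.
gameplay capture: 55.280 Mbps × 840 s = 46435.2 Mb
product demo: 10.660 Mbps × 840 s = 8954.4 Mb
screen recording: 6.270 Mbps × 3840 s = 24076.8 Mb
tutorial video: 4.980 Mbps × 1620 s = 8067.6 Mb
Total: 87534.0 Mb = 10941.8 MB.
At 80 Mbps: 87534.0 / 80 = 1094 s ≈ 18.2 minutes.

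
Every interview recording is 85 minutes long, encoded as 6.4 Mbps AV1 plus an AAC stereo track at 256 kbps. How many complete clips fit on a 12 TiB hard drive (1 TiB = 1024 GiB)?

3109

85 min = 5100 s
Audio: 256 kbps = 0.256 Mbps.
Total bitrate: 6.656 Mbps.
Per item: 6.656 Mbps × 5100 s = 33,946 Mb = 4,243 MB.
Capacity: 12 TiB = 105,553,116 Mb; 3109.48 items → 3109 complete.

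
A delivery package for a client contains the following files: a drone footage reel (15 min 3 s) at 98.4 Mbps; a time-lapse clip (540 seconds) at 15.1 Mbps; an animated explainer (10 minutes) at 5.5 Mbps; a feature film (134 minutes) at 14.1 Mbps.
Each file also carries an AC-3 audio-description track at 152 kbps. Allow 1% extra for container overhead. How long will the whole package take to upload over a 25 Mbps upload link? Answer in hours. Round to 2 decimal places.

2.42 hours

Audio: 152 kbps = 0.152 Mbps.
drone footage reel: 98.552 Mbps × 903 s × 1.01 = 89882.4 Mb
time-lapse clip: 15.252 Mbps × 540 s × 1.01 = 8318.4 Mb
animated explainer: 5.652 Mbps × 600 s × 1.01 = 3425.1 Mb
feature film: 14.252 Mbps × 8040 s × 1.01 = 115731.9 Mb
Total: 217357.9 Mb = 27169.7 MB.
At 25 Mbps: 217357.9 / 25 = 8694 s ≈ 2.42 hours.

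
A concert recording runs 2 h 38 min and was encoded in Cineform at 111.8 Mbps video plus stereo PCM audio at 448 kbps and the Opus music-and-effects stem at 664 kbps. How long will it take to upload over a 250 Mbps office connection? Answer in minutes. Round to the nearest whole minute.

2 h 38 min = 158 min = 9480 s
Audio total: 448 + 664 = 1112 kbps = 1.112 Mbps.
Total bitrate: 112.912 Mbps.
File: 112.912 Mbps × 9480 s = 1070405.8 Mb.
At 250 Mbps: 1070405.8 / 250 = 4281.6 s ≈ 71.4 minutes.

71 minutes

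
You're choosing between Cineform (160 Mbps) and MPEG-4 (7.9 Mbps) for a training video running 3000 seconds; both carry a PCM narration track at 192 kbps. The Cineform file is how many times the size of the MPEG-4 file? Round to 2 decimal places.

Audio: 192 kbps = 0.192 Mbps.
Cineform: 160.192 Mbps × 3000 s = 480576.0 Mb = 55.946 GiB.
MPEG-4: 8.092 Mbps × 3000 s = 24276.0 Mb = 2.826 GiB.
Ratio: 55.946 / 2.826 = 19.796.

19.80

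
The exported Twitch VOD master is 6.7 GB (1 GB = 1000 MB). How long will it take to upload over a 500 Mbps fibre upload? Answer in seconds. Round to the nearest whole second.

107 seconds

File: 6.7 GB = 53600.0 Mb.
At 500 Mbps: 53600.0 / 500 = 107.2 s ≈ 107 seconds.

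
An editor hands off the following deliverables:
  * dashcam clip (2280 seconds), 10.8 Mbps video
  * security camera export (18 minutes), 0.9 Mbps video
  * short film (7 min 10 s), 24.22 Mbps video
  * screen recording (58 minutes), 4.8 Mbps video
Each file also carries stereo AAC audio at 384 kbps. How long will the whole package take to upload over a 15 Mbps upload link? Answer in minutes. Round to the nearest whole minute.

62 minutes

Audio: 384 kbps = 0.384 Mbps.
dashcam clip: 11.184 Mbps × 2280 s = 25499.5 Mb
security camera export: 1.284 Mbps × 1080 s = 1386.7 Mb
short film: 24.604 Mbps × 430 s = 10579.7 Mb
screen recording: 5.184 Mbps × 3480 s = 18040.3 Mb
Total: 55506.3 Mb = 6938.3 MB.
At 15 Mbps: 55506.3 / 15 = 3700 s ≈ 61.7 minutes.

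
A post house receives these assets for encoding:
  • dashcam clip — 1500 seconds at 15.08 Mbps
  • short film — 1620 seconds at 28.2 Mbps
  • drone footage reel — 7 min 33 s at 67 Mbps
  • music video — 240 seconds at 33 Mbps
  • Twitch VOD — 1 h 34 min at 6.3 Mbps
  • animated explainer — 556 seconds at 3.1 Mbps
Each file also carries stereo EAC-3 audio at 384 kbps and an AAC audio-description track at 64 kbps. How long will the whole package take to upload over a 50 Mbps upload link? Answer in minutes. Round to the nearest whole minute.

49 minutes

Audio total: 384 + 64 = 448 kbps = 0.448 Mbps.
dashcam clip: 15.528 Mbps × 1500 s = 23292.0 Mb
short film: 28.648 Mbps × 1620 s = 46409.8 Mb
drone footage reel: 67.448 Mbps × 453 s = 30553.9 Mb
music video: 33.448 Mbps × 240 s = 8027.5 Mb
Twitch VOD: 6.748 Mbps × 5640 s = 38058.7 Mb
animated explainer: 3.548 Mbps × 556 s = 1972.7 Mb
Total: 148314.6 Mb = 18539.3 MB.
At 50 Mbps: 148314.6 / 50 = 2966 s ≈ 49.4 minutes.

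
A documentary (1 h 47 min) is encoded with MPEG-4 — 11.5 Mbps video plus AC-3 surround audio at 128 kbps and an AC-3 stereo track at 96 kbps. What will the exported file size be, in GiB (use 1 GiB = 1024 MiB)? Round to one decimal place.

8.8 GiB

1 h 47 min = 107 min = 6420 s
Audio total: 128 + 96 = 224 kbps = 0.224 Mbps.
Total bitrate: 11.5 + 0.224 = 11.724 Mbps.
Stream data: 11.724 Mbps × 6420 s = 75268.1 Mb.
75,268 Mb = 9,408,510,000 bytes ÷ 1,073,741,824 = 8.762 GiB.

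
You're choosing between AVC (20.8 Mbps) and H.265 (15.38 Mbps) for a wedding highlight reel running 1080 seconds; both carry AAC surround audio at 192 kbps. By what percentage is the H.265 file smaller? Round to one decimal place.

25.8%

Audio: 192 kbps = 0.192 Mbps.
AVC: 20.992 Mbps × 1080 s = 22671.4 Mb = 2.639 GiB.
H.265: 15.572 Mbps × 1080 s = 16817.8 Mb = 1.958 GiB.
Reduction: (1 − 1.958/2.639) × 100 = 25.82%.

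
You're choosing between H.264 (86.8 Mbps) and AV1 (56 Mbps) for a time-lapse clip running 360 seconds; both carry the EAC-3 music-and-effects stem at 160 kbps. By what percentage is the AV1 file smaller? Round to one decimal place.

35.4%

Audio: 160 kbps = 0.160 Mbps.
H.264: 86.960 Mbps × 360 s = 31305.6 Mb = 3.644 GiB.
AV1: 56.160 Mbps × 360 s = 20217.6 Mb = 2.354 GiB.
Reduction: (1 − 2.354/3.644) × 100 = 35.42%.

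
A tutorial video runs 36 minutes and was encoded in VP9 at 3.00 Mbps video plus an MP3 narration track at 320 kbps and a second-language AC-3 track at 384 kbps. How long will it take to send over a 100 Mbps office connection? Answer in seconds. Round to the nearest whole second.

80 seconds

36 min = 2160 s
Audio total: 320 + 384 = 704 kbps = 0.704 Mbps.
Total bitrate: 3.704 Mbps.
File: 3.704 Mbps × 2160 s = 8000.6 Mb.
At 100 Mbps: 8000.6 / 100 = 80.0 s ≈ 80 seconds.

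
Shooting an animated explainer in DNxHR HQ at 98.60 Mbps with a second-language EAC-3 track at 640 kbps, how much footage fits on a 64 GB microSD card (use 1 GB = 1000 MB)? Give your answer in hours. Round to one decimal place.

Audio: 640 kbps = 0.640 Mbps.
Total bitrate: 98.60 + 0.640 = 99.240 Mbps.
Capacity: 64 GB = 512,000 Mb.
Recording time: 512,000 / 99.240 = 5,159 s ≈ 1.43 hours.

1.4 hours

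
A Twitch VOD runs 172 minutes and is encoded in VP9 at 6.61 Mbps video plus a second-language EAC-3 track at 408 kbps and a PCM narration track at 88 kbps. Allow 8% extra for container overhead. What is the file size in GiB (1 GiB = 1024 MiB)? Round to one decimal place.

9.2 GiB

172 min = 10320 s
Audio total: 408 + 88 = 496 kbps = 0.496 Mbps.
Total bitrate: 6.61 + 0.496 = 7.106 Mbps.
Stream data: 7.106 Mbps × 10320 s = 73333.9 Mb.
With 8% container overhead: ×1.08.
79,201 Mb = 9,900,079,200 bytes ÷ 1,073,741,824 = 9.220 GiB.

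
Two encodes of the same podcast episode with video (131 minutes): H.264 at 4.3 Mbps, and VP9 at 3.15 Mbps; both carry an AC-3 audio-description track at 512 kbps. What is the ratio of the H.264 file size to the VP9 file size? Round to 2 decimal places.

131 min = 7860 s
Audio: 512 kbps = 0.512 Mbps.
H.264: 4.812 Mbps × 7860 s = 37822.3 Mb = 4.728 GB.
VP9: 3.662 Mbps × 7860 s = 28783.3 Mb = 3.598 GB.
Ratio: 4.728 / 3.598 = 1.314.

1.31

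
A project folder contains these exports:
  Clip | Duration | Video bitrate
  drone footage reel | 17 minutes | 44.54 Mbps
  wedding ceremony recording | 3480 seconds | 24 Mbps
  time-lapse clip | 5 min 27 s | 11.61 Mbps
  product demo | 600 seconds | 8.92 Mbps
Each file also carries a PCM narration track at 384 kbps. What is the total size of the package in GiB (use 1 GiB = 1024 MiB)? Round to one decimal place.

16.3 GiB

Audio: 384 kbps = 0.384 Mbps.
drone footage reel: 44.924 Mbps × 1020 s = 45822.5 Mb
wedding ceremony recording: 24.384 Mbps × 3480 s = 84856.3 Mb
time-lapse clip: 11.994 Mbps × 327 s = 3922.0 Mb
product demo: 9.304 Mbps × 600 s = 5582.4 Mb
Total: 140183.2 Mb = 17522.9 MB.
= 16.32 GiB.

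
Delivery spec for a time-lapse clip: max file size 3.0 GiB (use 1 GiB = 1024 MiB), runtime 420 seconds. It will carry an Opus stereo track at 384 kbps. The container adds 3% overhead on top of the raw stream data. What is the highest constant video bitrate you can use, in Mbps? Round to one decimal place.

Budget: 3.0 GiB = 25769.8 Mb.
Stream payload after overhead: 25769.8 / 1.03 = 25019.2 Mb.
Total bitrate budget: 25019.2 Mb / 420 s = 59.570 Mbps.
Audio: 384 kbps = 0.384 Mbps.
Video: 59.570 − 0.384 = 59.186 Mbps.

59.2 Mbps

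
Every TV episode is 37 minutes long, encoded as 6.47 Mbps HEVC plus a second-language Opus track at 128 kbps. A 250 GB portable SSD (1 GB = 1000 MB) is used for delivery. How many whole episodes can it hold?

37 min = 2220 s
Audio: 128 kbps = 0.128 Mbps.
Total bitrate: 6.598 Mbps.
Per item: 6.598 Mbps × 2220 s = 14,648 Mb = 1,831 MB.
Capacity: 250 GB = 2,000,000 Mb; 136.54 items → 136 complete.

136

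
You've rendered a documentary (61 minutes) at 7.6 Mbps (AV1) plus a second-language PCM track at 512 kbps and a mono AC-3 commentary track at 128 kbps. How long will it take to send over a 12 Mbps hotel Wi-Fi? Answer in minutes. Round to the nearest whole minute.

61 min = 3660 s
Audio total: 512 + 128 = 640 kbps = 0.640 Mbps.
Total bitrate: 8.240 Mbps.
File: 8.240 Mbps × 3660 s = 30158.4 Mb.
At 12 Mbps: 30158.4 / 12 = 2513.2 s ≈ 41.9 minutes.

42 minutes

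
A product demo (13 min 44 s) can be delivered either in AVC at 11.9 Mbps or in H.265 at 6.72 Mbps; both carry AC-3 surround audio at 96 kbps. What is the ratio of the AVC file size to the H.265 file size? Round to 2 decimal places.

1.76

13 min 44 s = 824 s
Audio: 96 kbps = 0.096 Mbps.
AVC: 11.996 Mbps × 824 s = 9884.7 Mb = 1.236 GB.
H.265: 6.816 Mbps × 824 s = 5616.4 Mb = 0.702 GB.
Ratio: 1.236 / 0.702 = 1.760.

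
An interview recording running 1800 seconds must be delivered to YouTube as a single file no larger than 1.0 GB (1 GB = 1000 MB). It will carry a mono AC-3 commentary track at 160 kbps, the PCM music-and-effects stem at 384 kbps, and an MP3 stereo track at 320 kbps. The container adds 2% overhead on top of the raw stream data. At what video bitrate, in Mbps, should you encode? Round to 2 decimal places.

3.49 Mbps

Budget: 1.0 GB = 8000.0 Mb.
Stream payload after overhead: 8000.0 / 1.02 = 7843.1 Mb.
Total bitrate budget: 7843.1 Mb / 1800 s = 4.357 Mbps.
Audio total: 160 + 384 + 320 = 864 kbps = 0.864 Mbps.
Video: 4.357 − 0.864 = 3.493 Mbps.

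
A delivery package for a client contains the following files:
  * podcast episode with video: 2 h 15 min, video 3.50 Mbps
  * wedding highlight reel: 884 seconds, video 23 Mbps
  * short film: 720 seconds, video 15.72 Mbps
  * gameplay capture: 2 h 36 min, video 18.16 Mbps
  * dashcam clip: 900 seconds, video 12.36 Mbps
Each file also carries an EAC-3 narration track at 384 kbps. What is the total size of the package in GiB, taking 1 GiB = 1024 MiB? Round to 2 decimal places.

28.96 GiB

Audio: 384 kbps = 0.384 Mbps.
podcast episode with video: 3.884 Mbps × 8100 s = 31460.4 Mb
wedding highlight reel: 23.384 Mbps × 884 s = 20671.5 Mb
short film: 16.104 Mbps × 720 s = 11594.9 Mb
gameplay capture: 18.544 Mbps × 9360 s = 173571.8 Mb
dashcam clip: 12.744 Mbps × 900 s = 11469.6 Mb
Total: 248768.2 Mb = 31096.0 MB.
= 28.96 GiB.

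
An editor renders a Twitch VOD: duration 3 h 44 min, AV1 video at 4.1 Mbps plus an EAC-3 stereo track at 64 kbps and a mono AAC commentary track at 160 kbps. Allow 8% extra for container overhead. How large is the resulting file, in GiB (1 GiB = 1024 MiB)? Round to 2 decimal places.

7.31 GiB

3 h 44 min = 224 min = 13440 s
Audio total: 64 + 160 = 224 kbps = 0.224 Mbps.
Total bitrate: 4.1 + 0.224 = 4.324 Mbps.
Stream data: 4.324 Mbps × 13440 s = 58114.6 Mb.
With 8% container overhead: ×1.08.
62,764 Mb = 7,845,465,600 bytes ÷ 1,073,741,824 = 7.307 GiB.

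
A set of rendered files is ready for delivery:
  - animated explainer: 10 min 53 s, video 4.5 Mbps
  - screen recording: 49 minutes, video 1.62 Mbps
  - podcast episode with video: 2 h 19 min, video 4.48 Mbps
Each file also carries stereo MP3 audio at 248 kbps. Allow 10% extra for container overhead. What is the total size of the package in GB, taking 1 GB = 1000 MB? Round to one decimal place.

6.6 GB

Audio: 248 kbps = 0.248 Mbps.
animated explainer: 4.748 Mbps × 653 s × 1.10 = 3410.5 Mb
screen recording: 1.868 Mbps × 2940 s × 1.10 = 6041.1 Mb
podcast episode with video: 4.728 Mbps × 8340 s × 1.10 = 43374.7 Mb
Total: 52826.3 Mb = 6603.3 MB.
= 6.603 GB.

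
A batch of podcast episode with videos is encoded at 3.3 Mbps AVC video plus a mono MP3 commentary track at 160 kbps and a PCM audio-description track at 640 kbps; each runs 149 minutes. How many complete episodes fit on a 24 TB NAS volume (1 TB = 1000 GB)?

5238

149 min = 8940 s
Audio total: 160 + 640 = 800 kbps = 0.800 Mbps.
Total bitrate: 4.100 Mbps.
Per item: 4.100 Mbps × 8940 s = 36,654 Mb = 4,582 MB.
Capacity: 24 TB = 192,000,000 Mb; 5238.17 items → 5238 complete.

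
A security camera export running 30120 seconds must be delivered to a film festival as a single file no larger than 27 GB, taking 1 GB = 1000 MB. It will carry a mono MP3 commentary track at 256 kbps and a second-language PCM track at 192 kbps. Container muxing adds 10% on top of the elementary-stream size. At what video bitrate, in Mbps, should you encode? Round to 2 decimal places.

6.07 Mbps

Budget: 27 GB = 216000.0 Mb.
Stream payload after overhead: 216000.0 / 1.10 = 196363.6 Mb.
Total bitrate budget: 196363.6 Mb / 30120 s = 6.519 Mbps.
Audio total: 256 + 192 = 448 kbps = 0.448 Mbps.
Video: 6.519 − 0.448 = 6.071 Mbps.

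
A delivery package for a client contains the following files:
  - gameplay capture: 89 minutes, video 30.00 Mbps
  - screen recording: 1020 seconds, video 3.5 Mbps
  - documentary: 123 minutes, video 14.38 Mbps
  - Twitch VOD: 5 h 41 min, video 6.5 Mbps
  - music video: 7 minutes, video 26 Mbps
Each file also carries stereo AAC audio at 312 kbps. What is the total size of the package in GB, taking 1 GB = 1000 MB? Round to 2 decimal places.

Audio: 312 kbps = 0.312 Mbps.
gameplay capture: 30.312 Mbps × 5340 s = 161866.1 Mb
screen recording: 3.812 Mbps × 1020 s = 3888.2 Mb
documentary: 14.692 Mbps × 7380 s = 108427.0 Mb
Twitch VOD: 6.812 Mbps × 20460 s = 139373.5 Mb
music video: 26.312 Mbps × 420 s = 11051.0 Mb
Total: 424605.8 Mb = 53075.7 MB.
= 53.08 GB.

53.08 GB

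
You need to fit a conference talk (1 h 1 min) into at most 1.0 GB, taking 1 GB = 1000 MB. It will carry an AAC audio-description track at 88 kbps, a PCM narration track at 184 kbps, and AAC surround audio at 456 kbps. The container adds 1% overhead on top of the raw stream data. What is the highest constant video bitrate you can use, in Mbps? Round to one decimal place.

1.4 Mbps

Budget: 1.0 GB = 8000.0 Mb.
Stream payload after overhead: 8000.0 / 1.01 = 7920.8 Mb.
1 h 1 min = 61 min = 3660 s
Total bitrate budget: 7920.8 Mb / 3660 s = 2.164 Mbps.
Audio total: 88 + 184 + 456 = 728 kbps = 0.728 Mbps.
Video: 2.164 − 0.728 = 1.436 Mbps.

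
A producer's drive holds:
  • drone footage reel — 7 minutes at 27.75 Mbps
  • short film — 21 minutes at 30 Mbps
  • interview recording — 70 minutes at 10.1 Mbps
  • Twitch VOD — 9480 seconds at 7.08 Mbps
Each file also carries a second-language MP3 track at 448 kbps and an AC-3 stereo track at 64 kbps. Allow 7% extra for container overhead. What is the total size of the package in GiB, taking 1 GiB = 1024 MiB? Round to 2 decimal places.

Audio total: 448 + 64 = 512 kbps = 0.512 Mbps.
drone footage reel: 28.262 Mbps × 420 s × 1.07 = 12700.9 Mb
short film: 30.512 Mbps × 1260 s × 1.07 = 41136.3 Mb
interview recording: 10.612 Mbps × 4200 s × 1.07 = 47690.3 Mb
Twitch VOD: 7.592 Mbps × 9480 s × 1.07 = 77010.2 Mb
Total: 178537.8 Mb = 22317.2 MB.
= 20.78 GiB.

20.78 GiB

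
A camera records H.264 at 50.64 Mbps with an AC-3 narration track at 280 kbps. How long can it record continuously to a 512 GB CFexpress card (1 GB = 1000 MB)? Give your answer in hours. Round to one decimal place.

22.3 hours

Audio: 280 kbps = 0.280 Mbps.
Total bitrate: 50.64 + 0.280 = 50.920 Mbps.
Capacity: 512 GB = 4,096,000 Mb.
Recording time: 4,096,000 / 50.920 = 80,440 s ≈ 22.3 hours.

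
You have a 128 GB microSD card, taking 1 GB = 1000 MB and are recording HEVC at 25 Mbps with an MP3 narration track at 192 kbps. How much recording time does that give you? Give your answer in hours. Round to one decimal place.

11.3 hours

Audio: 192 kbps = 0.192 Mbps.
Total bitrate: 25 + 0.192 = 25.192 Mbps.
Capacity: 128 GB = 1,024,000 Mb.
Recording time: 1,024,000 / 25.192 = 40,648 s ≈ 11.3 hours.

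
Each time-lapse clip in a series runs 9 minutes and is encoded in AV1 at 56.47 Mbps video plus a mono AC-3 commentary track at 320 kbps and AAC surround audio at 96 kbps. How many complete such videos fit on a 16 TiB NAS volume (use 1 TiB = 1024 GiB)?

4581

9 min = 540 s
Audio total: 320 + 96 = 416 kbps = 0.416 Mbps.
Total bitrate: 56.886 Mbps.
Per item: 56.886 Mbps × 540 s = 30,718 Mb = 3,840 MB.
Capacity: 16 TiB = 140,737,488 Mb; 4581.53 items → 4581 complete.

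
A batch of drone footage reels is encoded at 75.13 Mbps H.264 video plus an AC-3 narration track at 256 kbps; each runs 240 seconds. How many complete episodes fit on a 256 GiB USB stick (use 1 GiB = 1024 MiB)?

121

Audio: 256 kbps = 0.256 Mbps.
Total bitrate: 75.386 Mbps.
Per item: 75.386 Mbps × 240 s = 18,093 Mb = 2,262 MB.
Capacity: 256 GiB = 2,199,023 Mb; 121.54 items → 121 complete.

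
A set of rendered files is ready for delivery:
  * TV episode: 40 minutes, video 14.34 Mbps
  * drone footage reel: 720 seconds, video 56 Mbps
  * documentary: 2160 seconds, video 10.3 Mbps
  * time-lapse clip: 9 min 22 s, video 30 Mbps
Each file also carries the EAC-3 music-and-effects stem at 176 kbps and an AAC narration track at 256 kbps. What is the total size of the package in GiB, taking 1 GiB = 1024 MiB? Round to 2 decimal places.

13.55 GiB

Audio total: 176 + 256 = 432 kbps = 0.432 Mbps.
TV episode: 14.772 Mbps × 2400 s = 35452.8 Mb
drone footage reel: 56.432 Mbps × 720 s = 40631.0 Mb
documentary: 10.732 Mbps × 2160 s = 23181.1 Mb
time-lapse clip: 30.432 Mbps × 562 s = 17102.8 Mb
Total: 116367.7 Mb = 14546.0 MB.
= 13.55 GiB.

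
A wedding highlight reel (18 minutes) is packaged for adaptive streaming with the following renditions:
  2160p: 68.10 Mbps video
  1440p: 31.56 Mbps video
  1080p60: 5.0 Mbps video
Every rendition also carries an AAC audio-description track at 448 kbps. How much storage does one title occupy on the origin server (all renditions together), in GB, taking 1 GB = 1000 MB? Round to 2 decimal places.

18 min = 1080 s
Audio: 448 kbps = 0.448 Mbps.
Sum of rendition bitrates: (68.10+0.448) + (31.56+0.448) + (5.0+0.448) = 106.004 Mbps.
× 1080 s = 114,484 Mb = 14,311 MB = 14.31 GB.

14.31 GB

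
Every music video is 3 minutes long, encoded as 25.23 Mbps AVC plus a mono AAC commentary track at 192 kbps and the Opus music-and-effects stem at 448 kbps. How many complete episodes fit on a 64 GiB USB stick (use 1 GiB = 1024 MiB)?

3 min = 180 s
Audio total: 192 + 448 = 640 kbps = 0.640 Mbps.
Total bitrate: 25.870 Mbps.
Per item: 25.870 Mbps × 180 s = 4,657 Mb = 582.1 MB.
Capacity: 64 GiB = 549,756 Mb; 118.06 items → 118 complete.

118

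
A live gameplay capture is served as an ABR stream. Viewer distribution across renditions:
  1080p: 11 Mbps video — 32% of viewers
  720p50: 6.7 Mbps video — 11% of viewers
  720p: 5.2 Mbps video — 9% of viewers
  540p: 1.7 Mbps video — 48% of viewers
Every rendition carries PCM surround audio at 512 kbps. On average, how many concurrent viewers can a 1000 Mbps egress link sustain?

Audio: 512 kbps = 0.512 Mbps.
Average per-viewer bitrate: 0.32×11.512 + 0.11×7.212 + 0.09×5.712 + 0.48×2.212 = 6.053 Mbps.
1000 Mbps = 1,000 Mbps; 1,000 / 6.053 = 165.21 → 165.

165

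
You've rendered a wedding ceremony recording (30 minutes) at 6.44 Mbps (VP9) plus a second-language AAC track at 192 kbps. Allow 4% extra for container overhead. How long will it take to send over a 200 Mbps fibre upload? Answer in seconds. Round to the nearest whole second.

62 seconds

30 min = 1800 s
Audio: 192 kbps = 0.192 Mbps.
Total bitrate: 6.632 Mbps.
File: 6.632 Mbps × 1800 s = 11937.6 Mb.
With 4% container overhead: ×1.04. → 12415.1 Mb.
At 200 Mbps: 12415.1 / 200 = 62.1 s ≈ 62.1 seconds.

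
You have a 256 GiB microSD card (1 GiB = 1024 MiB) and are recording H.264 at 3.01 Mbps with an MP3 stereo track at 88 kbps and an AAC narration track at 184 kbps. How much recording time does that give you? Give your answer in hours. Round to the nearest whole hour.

Audio total: 88 + 184 = 272 kbps = 0.272 Mbps.
Total bitrate: 3.01 + 0.272 = 3.282 Mbps.
Capacity: 256 GiB = 2,199,023 Mb.
Recording time: 2,199,023 / 3.282 = 670,025 s ≈ 186 hours.

186 hours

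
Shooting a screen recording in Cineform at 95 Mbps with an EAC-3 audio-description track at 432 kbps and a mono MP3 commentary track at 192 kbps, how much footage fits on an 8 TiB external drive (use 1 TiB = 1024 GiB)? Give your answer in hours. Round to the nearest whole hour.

204 hours

Audio total: 432 + 192 = 624 kbps = 0.624 Mbps.
Total bitrate: 95 + 0.624 = 95.624 Mbps.
Capacity: 8 TiB = 70,368,744 Mb.
Recording time: 70,368,744 / 95.624 = 735,890 s ≈ 204 hours.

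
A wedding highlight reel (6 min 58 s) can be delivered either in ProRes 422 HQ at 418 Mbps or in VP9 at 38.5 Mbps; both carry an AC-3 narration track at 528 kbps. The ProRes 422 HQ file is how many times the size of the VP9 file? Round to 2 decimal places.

6 min 58 s = 418 s
Audio: 528 kbps = 0.528 Mbps.
ProRes 422 HQ: 418.528 Mbps × 418 s = 174944.7 Mb = 21.868 GB.
VP9: 39.028 Mbps × 418 s = 16313.7 Mb = 2.039 GB.
Ratio: 21.868 / 2.039 = 10.724.

10.72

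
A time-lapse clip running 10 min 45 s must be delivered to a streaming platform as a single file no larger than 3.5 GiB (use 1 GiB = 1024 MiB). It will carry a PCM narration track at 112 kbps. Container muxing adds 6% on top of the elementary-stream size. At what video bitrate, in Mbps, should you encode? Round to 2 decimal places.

43.86 Mbps

Budget: 3.5 GiB = 30064.8 Mb.
Stream payload after overhead: 30064.8 / 1.06 = 28363.0 Mb.
10 min 45 s = 645 s
Total bitrate budget: 28363.0 Mb / 645 s = 43.974 Mbps.
Audio: 112 kbps = 0.112 Mbps.
Video: 43.974 − 0.112 = 43.862 Mbps.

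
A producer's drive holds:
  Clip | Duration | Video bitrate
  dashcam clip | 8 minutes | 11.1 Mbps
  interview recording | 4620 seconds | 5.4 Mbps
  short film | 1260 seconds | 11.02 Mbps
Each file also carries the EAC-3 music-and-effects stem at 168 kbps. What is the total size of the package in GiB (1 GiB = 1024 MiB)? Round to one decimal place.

Audio: 168 kbps = 0.168 Mbps.
dashcam clip: 11.268 Mbps × 480 s = 5408.6 Mb
interview recording: 5.568 Mbps × 4620 s = 25724.2 Mb
short film: 11.188 Mbps × 1260 s = 14096.9 Mb
Total: 45229.7 Mb = 5653.7 MB.
= 5.265 GiB.

5.3 GiB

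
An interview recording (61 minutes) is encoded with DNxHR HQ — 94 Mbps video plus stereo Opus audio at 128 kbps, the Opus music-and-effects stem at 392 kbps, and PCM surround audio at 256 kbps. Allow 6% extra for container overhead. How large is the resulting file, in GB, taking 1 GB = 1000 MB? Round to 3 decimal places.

45.962 GB

61 min = 3660 s
Audio total: 128 + 392 + 256 = 776 kbps = 0.776 Mbps.
Total bitrate: 94 + 0.776 = 94.776 Mbps.
Stream data: 94.776 Mbps × 3660 s = 346880.2 Mb.
With 6% container overhead: ×1.06.
367,693 Mb ÷ 8 = 45,962 MB → 45.96 GB.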